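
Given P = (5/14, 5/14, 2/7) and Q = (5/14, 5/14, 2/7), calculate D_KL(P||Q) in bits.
0.0000 bits

KL divergence: D_KL(P||Q) = Σ p(x) log(p(x)/q(x))

Computing term by term:
  x=0: 5/14 × log_2[(5/14)/(5/14)] = 5/14 × 0.0000 = 0.0000
  x=1: 5/14 × log_2[(5/14)/(5/14)] = 5/14 × 0.0000 = 0.0000
  x=2: 2/7 × log_2[(2/7)/(2/7)] = 2/7 × 0.0000 = 0.0000

D_KL(P||Q) = 0.0000 bits

Note: KL divergence is always non-negative and equals 0 iff P = Q.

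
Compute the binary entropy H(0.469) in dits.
0.3002 dits

The binary entropy function is:
H(p) = -p log(p) - (1-p) log(1-p)

H(0.469) = -0.469 × log_10(0.469) - 0.531 × log_10(0.531)
H(0.469) = 0.3002 dits

Note: Binary entropy is maximized at p=0.5 (H=1 bit) and minimized at p=0 or p=1 (H=0).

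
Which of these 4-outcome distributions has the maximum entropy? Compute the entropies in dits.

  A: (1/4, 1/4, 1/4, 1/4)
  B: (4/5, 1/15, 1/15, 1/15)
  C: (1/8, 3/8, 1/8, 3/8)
A

For a discrete distribution over n outcomes, entropy is maximized by the uniform distribution.

Computing entropies:
H(A) = 0.6021 dits
H(B) = 0.3127 dits
H(C) = 0.5452 dits

The uniform distribution (where all probabilities equal 1/4) achieves the maximum entropy of log_10(4) = 0.6021 dits.

Distribution A has the highest entropy.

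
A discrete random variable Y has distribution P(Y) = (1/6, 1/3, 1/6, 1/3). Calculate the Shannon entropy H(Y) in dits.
0.5775 dits

Shannon entropy is H(X) = -Σ p(x) log p(x).

For P = (1/6, 1/3, 1/6, 1/3):
H = -1/6 × log_10(1/6) -1/3 × log_10(1/3) -1/6 × log_10(1/6) -1/3 × log_10(1/3)
H = 0.5775 dits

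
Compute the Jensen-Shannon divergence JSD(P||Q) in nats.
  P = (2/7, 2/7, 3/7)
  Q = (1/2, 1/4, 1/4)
0.0273 nats

Jensen-Shannon divergence is:
JSD(P||Q) = 0.5 × D_KL(P||M) + 0.5 × D_KL(Q||M)
where M = 0.5 × (P + Q) is the mixture distribution.

M = 0.5 × (2/7, 2/7, 3/7) + 0.5 × (1/2, 1/4, 1/4) = (11/28, 0.267857, 0.339286)

D_KL(P||M) = 0.0276 nats
D_KL(Q||M) = 0.0270 nats

JSD(P||Q) = 0.5 × 0.0276 + 0.5 × 0.0270 = 0.0273 nats

Unlike KL divergence, JSD is symmetric and bounded: 0 ≤ JSD ≤ log(2).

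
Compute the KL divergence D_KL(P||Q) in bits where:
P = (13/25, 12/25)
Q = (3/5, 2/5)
0.0189 bits

KL divergence: D_KL(P||Q) = Σ p(x) log(p(x)/q(x))

Computing term by term:
  x=0: 13/25 × log_2[(13/25)/(3/5)] = 13/25 × -0.2065 = -0.1074
  x=1: 12/25 × log_2[(12/25)/(2/5)] = 12/25 × 0.2630 = 0.1263

D_KL(P||Q) = 0.0189 bits

Note: KL divergence is always non-negative and equals 0 iff P = Q.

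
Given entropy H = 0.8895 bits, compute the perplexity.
1.8525

Perplexity is 2^H (or exp(H) for natural log).

H = 0.8895 bits
Perplexity = 2^0.8895 = 1.8525

Interpretation: The model's uncertainty is equivalent to choosing uniformly among 1.9 options.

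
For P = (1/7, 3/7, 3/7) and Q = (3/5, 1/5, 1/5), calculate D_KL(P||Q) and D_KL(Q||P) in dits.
D_KL(P||Q) = 0.1947, D_KL(Q||P) = 0.2416

KL divergence is not symmetric: D_KL(P||Q) ≠ D_KL(Q||P) in general.

D_KL(P||Q) = 0.1947 dits
D_KL(Q||P) = 0.2416 dits

No, they are not equal!

This asymmetry is why KL divergence is not a true distance metric.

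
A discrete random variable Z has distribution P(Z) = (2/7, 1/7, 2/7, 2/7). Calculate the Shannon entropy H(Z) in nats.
1.3518 nats

Shannon entropy is H(X) = -Σ p(x) log p(x).

For P = (2/7, 1/7, 2/7, 2/7):
H = -2/7 × log_e(2/7) -1/7 × log_e(1/7) -2/7 × log_e(2/7) -2/7 × log_e(2/7)
H = 1.3518 nats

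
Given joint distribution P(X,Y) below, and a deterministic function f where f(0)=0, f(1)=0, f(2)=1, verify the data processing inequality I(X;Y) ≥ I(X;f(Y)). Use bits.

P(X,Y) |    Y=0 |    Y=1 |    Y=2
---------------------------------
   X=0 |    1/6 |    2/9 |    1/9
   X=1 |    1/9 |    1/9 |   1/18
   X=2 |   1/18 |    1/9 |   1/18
I(X;Y) = 0.0092, I(X;f(Y)) = 0.0013, inequality holds: 0.0092 ≥ 0.0013

Data Processing Inequality: For any Markov chain X → Y → Z, we have I(X;Y) ≥ I(X;Z).

Here Z = f(Y) is a deterministic function of Y, forming X → Y → Z.

Original I(X;Y) = 0.0092 bits

After applying f:
P(X,Z) where Z=f(Y):
- P(X,Z=0) = P(X,Y=0) + P(X,Y=1)
- P(X,Z=1) = P(X,Y=2)

I(X;Z) = I(X;f(Y)) = 0.0013 bits

Verification: 0.0092 ≥ 0.0013 ✓

Information cannot be created by processing; the function f can only lose information about X.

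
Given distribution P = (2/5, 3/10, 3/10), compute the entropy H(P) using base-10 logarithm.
0.4729 dits

Shannon entropy is H(X) = -Σ p(x) log p(x).

For P = (2/5, 3/10, 3/10):
H = -2/5 × log_10(2/5) -3/10 × log_10(3/10) -3/10 × log_10(3/10)
H = 0.4729 dits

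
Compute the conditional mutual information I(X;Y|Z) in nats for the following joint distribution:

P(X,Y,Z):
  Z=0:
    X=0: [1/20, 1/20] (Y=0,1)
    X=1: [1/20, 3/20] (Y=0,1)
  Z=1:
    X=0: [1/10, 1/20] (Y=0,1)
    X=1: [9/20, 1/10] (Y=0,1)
0.0166 nats

Conditional mutual information: I(X;Y|Z) = H(X|Z) + H(Y|Z) - H(X,Y|Z)

H(Z) = 0.6109
H(X,Z) = 1.1655 → H(X|Z) = 0.5547
H(Y,Z) = 1.1655 → H(Y|Z) = 0.5547
H(X,Y,Z) = 1.7036 → H(X,Y|Z) = 1.0927

I(X;Y|Z) = 0.5547 + 0.5547 - 1.0927 = 0.0166 nats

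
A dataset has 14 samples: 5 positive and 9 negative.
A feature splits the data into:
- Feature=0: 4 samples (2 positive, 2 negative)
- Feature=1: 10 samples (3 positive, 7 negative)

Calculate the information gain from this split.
0.0251 bits

Information Gain = H(Y) - H(Y|Feature)

Before split:
P(positive) = 5/14 = 0.3571
H(Y) = 0.9403 bits

After split:
Feature=0: H = 1.0000 bits (weight = 4/14)
Feature=1: H = 0.8813 bits (weight = 10/14)
H(Y|Feature) = (4/14)×1.0000 + (10/14)×0.8813 = 0.9152 bits

Information Gain = 0.9403 - 0.9152 = 0.0251 bits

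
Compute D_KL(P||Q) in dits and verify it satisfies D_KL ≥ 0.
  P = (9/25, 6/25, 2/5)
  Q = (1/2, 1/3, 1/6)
0.0665 dits

KL divergence satisfies the Gibbs inequality: D_KL(P||Q) ≥ 0 for all distributions P, Q.

D_KL(P||Q) = Σ p(x) log(p(x)/q(x))
Term by term:
  x=0: 9/25 × log_10[(9/25)/(1/2)] = -0.0514
  x=1: 6/25 × log_10[(6/25)/(1/3)] = -0.0342
  x=2: 2/5 × log_10[(2/5)/(1/6)] = 0.1521
D_KL(P||Q) = 0.0665 dits

D_KL(P||Q) = 0.0665 ≥ 0 ✓

This non-negativity is a fundamental property: relative entropy cannot be negative because it measures how different Q is from P.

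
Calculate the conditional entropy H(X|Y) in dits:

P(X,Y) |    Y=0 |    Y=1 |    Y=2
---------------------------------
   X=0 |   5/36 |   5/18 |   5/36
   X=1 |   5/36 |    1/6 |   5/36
0.2949 dits

Using the chain rule: H(X|Y) = H(X,Y) - H(Y)

First, compute H(X,Y) = 0.7605 dits

Marginal P(Y) = (5/18, 4/9, 5/18)
H(Y) = 0.4656 dits

H(X|Y) = H(X,Y) - H(Y) = 0.7605 - 0.4656 = 0.2949 dits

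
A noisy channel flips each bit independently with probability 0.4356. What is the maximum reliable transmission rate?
0.0120 bits

For a binary symmetric channel (BSC) with error probability p:
Capacity C = 1 - H(p) bits per symbol

where H(p) = -p log₂(p) - (1-p) log₂(1-p) is the binary entropy function.

H(0.4356) = 0.9880 bits
C = 1 - 0.9880 = 0.0120 bits per symbol

This means we can reliably transmit up to 0.0120 bits of information per channel use.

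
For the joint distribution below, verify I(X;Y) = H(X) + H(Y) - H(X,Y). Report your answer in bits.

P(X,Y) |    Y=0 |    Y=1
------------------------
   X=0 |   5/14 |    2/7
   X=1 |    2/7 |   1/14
I(X;Y) = 0.0453 bits

Mutual information has multiple equivalent forms:
- I(X;Y) = H(X) - H(X|Y)
- I(X;Y) = H(Y) - H(Y|X)
- I(X;Y) = H(X) + H(Y) - H(X,Y)

Computing all quantities:
H(X) = 0.9403, H(Y) = 0.9403, H(X,Y) = 1.8352
H(X|Y) = 0.8950, H(Y|X) = 0.8950

Verification:
H(X) - H(X|Y) = 0.9403 - 0.8950 = 0.0453
H(Y) - H(Y|X) = 0.9403 - 0.8950 = 0.0453
H(X) + H(Y) - H(X,Y) = 0.9403 + 0.9403 - 1.8352 = 0.0453

All forms give I(X;Y) = 0.0453 bits. ✓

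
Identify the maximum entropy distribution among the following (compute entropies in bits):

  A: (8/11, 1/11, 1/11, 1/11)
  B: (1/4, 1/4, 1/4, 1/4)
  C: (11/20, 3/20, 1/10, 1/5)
B

For a discrete distribution over n outcomes, entropy is maximized by the uniform distribution.

Computing entropies:
H(A) = 1.2776 bits
H(B) = 2.0000 bits
H(C) = 1.6815 bits

The uniform distribution (where all probabilities equal 1/4) achieves the maximum entropy of log_2(4) = 2.0000 bits.

Distribution B has the highest entropy.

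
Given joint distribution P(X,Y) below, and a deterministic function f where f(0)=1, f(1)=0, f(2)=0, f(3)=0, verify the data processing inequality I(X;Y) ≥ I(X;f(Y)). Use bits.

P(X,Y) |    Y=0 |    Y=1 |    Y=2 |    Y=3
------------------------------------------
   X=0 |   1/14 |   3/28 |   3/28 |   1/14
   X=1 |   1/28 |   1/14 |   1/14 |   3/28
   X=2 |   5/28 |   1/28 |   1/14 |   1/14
I(X;Y) = 0.1153, I(X;f(Y)) = 0.0928, inequality holds: 0.1153 ≥ 0.0928

Data Processing Inequality: For any Markov chain X → Y → Z, we have I(X;Y) ≥ I(X;Z).

Here Z = f(Y) is a deterministic function of Y, forming X → Y → Z.

Original I(X;Y) = 0.1153 bits

After applying f:
P(X,Z) where Z=f(Y):
- P(X,Z=0) = P(X,Y=1) + P(X,Y=2) + P(X,Y=3)
- P(X,Z=1) = P(X,Y=0)

I(X;Z) = I(X;f(Y)) = 0.0928 bits

Verification: 0.1153 ≥ 0.0928 ✓

Information cannot be created by processing; the function f can only lose information about X.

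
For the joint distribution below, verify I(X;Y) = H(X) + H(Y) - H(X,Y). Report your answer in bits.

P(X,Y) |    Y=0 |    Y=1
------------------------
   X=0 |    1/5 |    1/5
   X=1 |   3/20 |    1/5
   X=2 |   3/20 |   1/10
I(X;Y) = 0.0124 bits

Mutual information has multiple equivalent forms:
- I(X;Y) = H(X) - H(X|Y)
- I(X;Y) = H(Y) - H(Y|X)
- I(X;Y) = H(X) + H(Y) - H(X,Y)

Computing all quantities:
H(X) = 1.5589, H(Y) = 1.0000, H(X,Y) = 2.5464
H(X|Y) = 1.5464, H(Y|X) = 0.9876

Verification:
H(X) - H(X|Y) = 1.5589 - 1.5464 = 0.0124
H(Y) - H(Y|X) = 1.0000 - 0.9876 = 0.0124
H(X) + H(Y) - H(X,Y) = 1.5589 + 1.0000 - 2.5464 = 0.0124

All forms give I(X;Y) = 0.0124 bits. ✓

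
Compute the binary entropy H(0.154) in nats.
0.4296 nats

The binary entropy function is:
H(p) = -p log(p) - (1-p) log(1-p)

H(0.154) = -0.154 × log_e(0.154) - 0.846 × log_e(0.846)
H(0.154) = 0.4296 nats

Note: Binary entropy is maximized at p=0.5 (H=1 bit) and minimized at p=0 or p=1 (H=0).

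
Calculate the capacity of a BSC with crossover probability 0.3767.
0.0443 bits

For a binary symmetric channel (BSC) with error probability p:
Capacity C = 1 - H(p) bits per symbol

where H(p) = -p log₂(p) - (1-p) log₂(1-p) is the binary entropy function.

H(0.3767) = 0.9557 bits
C = 1 - 0.9557 = 0.0443 bits per symbol

This means we can reliably transmit up to 0.0443 bits of information per channel use.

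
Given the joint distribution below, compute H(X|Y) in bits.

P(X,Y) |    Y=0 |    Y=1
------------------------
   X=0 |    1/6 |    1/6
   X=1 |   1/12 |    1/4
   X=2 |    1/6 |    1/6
1.5422 bits

Using the chain rule: H(X|Y) = H(X,Y) - H(Y)

First, compute H(X,Y) = 2.5221 bits

Marginal P(Y) = (5/12, 7/12)
H(Y) = 0.9799 bits

H(X|Y) = H(X,Y) - H(Y) = 2.5221 - 0.9799 = 1.5422 bits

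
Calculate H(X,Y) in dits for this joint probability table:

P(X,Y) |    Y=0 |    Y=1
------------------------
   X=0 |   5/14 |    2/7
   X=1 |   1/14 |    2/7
0.5525 dits

Joint entropy is H(X,Y) = -Σ_{x,y} p(x,y) log p(x,y).

Summing over all non-zero entries:
H(X,Y) = -[5/14·log_10(5/14) + 2/7·log_10(2/7) + 1/14·log_10(1/14) + 2/7·log_10(2/7)]
H(X,Y) = 0.5525 dits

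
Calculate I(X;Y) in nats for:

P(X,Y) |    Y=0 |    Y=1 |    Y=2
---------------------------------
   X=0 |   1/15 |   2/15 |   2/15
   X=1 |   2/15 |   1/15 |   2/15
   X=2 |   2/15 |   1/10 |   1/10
0.0290 nats

Mutual information: I(X;Y) = H(X) + H(Y) - H(X,Y)

Marginals:
P(X) = (1/3, 1/3, 1/3), H(X) = 1.0986 nats
P(Y) = (1/3, 3/10, 11/30), H(Y) = 1.0953 nats

Joint entropy: H(X,Y) = 2.1649 nats

I(X;Y) = 1.0986 + 1.0953 - 2.1649 = 0.0290 nats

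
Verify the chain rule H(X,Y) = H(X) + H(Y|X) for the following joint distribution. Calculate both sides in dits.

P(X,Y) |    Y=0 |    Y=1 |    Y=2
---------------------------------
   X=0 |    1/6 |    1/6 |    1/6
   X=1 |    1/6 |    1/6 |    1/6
H(X,Y) = 0.7782, H(X) = 0.3010, H(Y|X) = 0.4771 (all in dits)

Chain rule: H(X,Y) = H(X) + H(Y|X)

Left side — joint entropy directly:
H(X,Y) = -Σ p(x,y) log p(x,y) = 0.7782 dits

Right side — compute H(Y|X) from the conditional distributions:
P(X) = (1/2, 1/2), so H(X) = 0.3010 dits
H(Y|X) = Σ_x P(X=x) · H(Y|X=x):
  P(Y|X=0) = (1/3, 1/3, 1/3), H(Y|X=0) = 0.4771, weight P(X=0) = 1/2
  P(Y|X=1) = (1/3, 1/3, 1/3), H(Y|X=1) = 0.4771, weight P(X=1) = 1/2
H(Y|X) = 0.4771 dits

H(X) + H(Y|X) = 0.3010 + 0.4771 = 0.7782 dits

Both sides equal 0.7782 dits. ✓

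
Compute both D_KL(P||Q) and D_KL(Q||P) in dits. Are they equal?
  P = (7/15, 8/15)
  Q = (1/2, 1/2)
D_KL(P||Q) = 0.0010, D_KL(Q||P) = 0.0010

KL divergence is not symmetric: D_KL(P||Q) ≠ D_KL(Q||P) in general.

D_KL(P||Q) = 0.0010 dits
D_KL(Q||P) = 0.0010 dits

In this case they happen to be equal (to 4 decimal places).

This asymmetry is why KL divergence is not a true distance metric.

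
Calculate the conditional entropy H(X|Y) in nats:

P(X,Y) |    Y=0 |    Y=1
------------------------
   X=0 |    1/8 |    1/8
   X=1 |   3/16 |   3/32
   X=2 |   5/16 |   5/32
1.0476 nats

Using the chain rule: H(X|Y) = H(X,Y) - H(Y)

First, compute H(X,Y) = 1.7092 nats

Marginal P(Y) = (5/8, 3/8)
H(Y) = 0.6616 nats

H(X|Y) = H(X,Y) - H(Y) = 1.7092 - 0.6616 = 1.0476 nats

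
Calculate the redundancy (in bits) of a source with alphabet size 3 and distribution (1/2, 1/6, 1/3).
0.1258 bits

Redundancy measures how far a source is from maximum entropy:
R = H_max - H(X)

Maximum entropy for 3 symbols: H_max = log_2(3) = 1.5850 bits
Actual entropy: H(X) = 1.4591 bits
Redundancy: R = 1.5850 - 1.4591 = 0.1258 bits

This redundancy represents potential for compression: the source could be compressed by 0.1258 bits per symbol.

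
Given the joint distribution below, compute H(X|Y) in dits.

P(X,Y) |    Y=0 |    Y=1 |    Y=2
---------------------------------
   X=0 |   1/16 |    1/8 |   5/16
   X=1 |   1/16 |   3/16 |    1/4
0.2968 dits

Using the chain rule: H(X|Y) = H(X,Y) - H(Y)

First, compute H(X,Y) = 0.7081 dits

Marginal P(Y) = (1/8, 5/16, 9/16)
H(Y) = 0.4113 dits

H(X|Y) = H(X,Y) - H(Y) = 0.7081 - 0.4113 = 0.2968 dits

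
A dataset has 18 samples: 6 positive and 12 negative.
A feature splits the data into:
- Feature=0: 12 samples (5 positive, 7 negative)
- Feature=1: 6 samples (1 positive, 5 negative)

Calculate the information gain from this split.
0.0484 bits

Information Gain = H(Y) - H(Y|Feature)

Before split:
P(positive) = 6/18 = 0.3333
H(Y) = 0.9183 bits

After split:
Feature=0: H = 0.9799 bits (weight = 12/18)
Feature=1: H = 0.6500 bits (weight = 6/18)
H(Y|Feature) = (12/18)×0.9799 + (6/18)×0.6500 = 0.8699 bits

Information Gain = 0.9183 - 0.8699 = 0.0484 bits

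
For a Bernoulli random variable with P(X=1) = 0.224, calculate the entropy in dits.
0.2310 dits

The binary entropy function is:
H(p) = -p log(p) - (1-p) log(1-p)

H(0.224) = -0.224 × log_10(0.224) - 0.776 × log_10(0.776)
H(0.224) = 0.2310 dits

Note: Binary entropy is maximized at p=0.5 (H=1 bit) and minimized at p=0 or p=1 (H=0).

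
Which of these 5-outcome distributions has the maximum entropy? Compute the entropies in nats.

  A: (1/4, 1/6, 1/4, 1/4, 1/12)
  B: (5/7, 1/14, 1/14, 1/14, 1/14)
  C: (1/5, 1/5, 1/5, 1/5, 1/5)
C

For a discrete distribution over n outcomes, entropy is maximized by the uniform distribution.

Computing entropies:
H(A) = 1.5454 nats
H(B) = 0.9944 nats
H(C) = 1.6094 nats

The uniform distribution (where all probabilities equal 1/5) achieves the maximum entropy of log_e(5) = 1.6094 nats.

Distribution C has the highest entropy.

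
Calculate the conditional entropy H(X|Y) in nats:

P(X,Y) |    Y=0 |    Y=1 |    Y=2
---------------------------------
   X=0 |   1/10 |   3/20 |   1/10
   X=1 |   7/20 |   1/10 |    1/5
0.5976 nats

Using the chain rule: H(X|Y) = H(X,Y) - H(Y)

First, compute H(X,Y) = 1.6647 nats

Marginal P(Y) = (9/20, 1/4, 3/10)
H(Y) = 1.0671 nats

H(X|Y) = H(X,Y) - H(Y) = 1.6647 - 1.0671 = 0.5976 nats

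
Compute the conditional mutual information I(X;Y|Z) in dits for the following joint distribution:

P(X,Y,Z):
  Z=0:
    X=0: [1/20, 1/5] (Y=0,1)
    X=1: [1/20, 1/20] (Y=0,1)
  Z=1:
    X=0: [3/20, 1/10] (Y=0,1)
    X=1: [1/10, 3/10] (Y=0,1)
0.0238 dits

Conditional mutual information: I(X;Y|Z) = H(X|Z) + H(Y|Z) - H(X,Y|Z)

H(Z) = 0.2812
H(X,Z) = 0.5602 → H(X|Z) = 0.2790
H(Y,Z) = 0.5602 → H(Y|Z) = 0.2790
H(X,Y,Z) = 0.8154 → H(X,Y|Z) = 0.5342

I(X;Y|Z) = 0.2790 + 0.2790 - 0.5342 = 0.0238 dits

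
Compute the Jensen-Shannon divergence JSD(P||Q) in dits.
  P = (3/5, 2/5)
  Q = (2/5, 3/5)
0.0087 dits

Jensen-Shannon divergence is:
JSD(P||Q) = 0.5 × D_KL(P||M) + 0.5 × D_KL(Q||M)
where M = 0.5 × (P + Q) is the mixture distribution.

M = 0.5 × (3/5, 2/5) + 0.5 × (2/5, 3/5) = (1/2, 1/2)

D_KL(P||M) = 0.0087 dits
D_KL(Q||M) = 0.0087 dits

JSD(P||Q) = 0.5 × 0.0087 + 0.5 × 0.0087 = 0.0087 dits

Unlike KL divergence, JSD is symmetric and bounded: 0 ≤ JSD ≤ log(2).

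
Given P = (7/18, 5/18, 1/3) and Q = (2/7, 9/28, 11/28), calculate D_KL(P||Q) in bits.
0.0355 bits

KL divergence: D_KL(P||Q) = Σ p(x) log(p(x)/q(x))

Computing term by term:
  x=0: 7/18 × log_2[(7/18)/(2/7)] = 7/18 × 0.4448 = 0.1730
  x=1: 5/18 × log_2[(5/18)/(9/28)] = 5/18 × -0.2106 = -0.0585
  x=2: 1/3 × log_2[(1/3)/(11/28)] = 1/3 × -0.2370 = -0.0790

D_KL(P||Q) = 0.0355 bits

Note: KL divergence is always non-negative and equals 0 iff P = Q.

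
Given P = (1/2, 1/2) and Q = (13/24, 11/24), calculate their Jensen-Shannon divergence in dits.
0.0004 dits

Jensen-Shannon divergence is:
JSD(P||Q) = 0.5 × D_KL(P||M) + 0.5 × D_KL(Q||M)
where M = 0.5 × (P + Q) is the mixture distribution.

M = 0.5 × (1/2, 1/2) + 0.5 × (13/24, 11/24) = (0.520833, 0.479167)

D_KL(P||M) = 0.0004 dits
D_KL(Q||M) = 0.0004 dits

JSD(P||Q) = 0.5 × 0.0004 + 0.5 × 0.0004 = 0.0004 dits

Unlike KL divergence, JSD is symmetric and bounded: 0 ≤ JSD ≤ log(2).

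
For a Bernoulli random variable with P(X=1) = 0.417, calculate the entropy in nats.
0.6793 nats

The binary entropy function is:
H(p) = -p log(p) - (1-p) log(1-p)

H(0.417) = -0.417 × log_e(0.417) - 0.583 × log_e(0.583)
H(0.417) = 0.6793 nats

Note: Binary entropy is maximized at p=0.5 (H=1 bit) and minimized at p=0 or p=1 (H=0).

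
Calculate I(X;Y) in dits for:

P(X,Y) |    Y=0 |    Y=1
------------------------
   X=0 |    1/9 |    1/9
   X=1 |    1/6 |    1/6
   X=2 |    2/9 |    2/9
0.0000 dits

Mutual information: I(X;Y) = H(X) + H(Y) - H(X,Y)

Marginals:
P(X) = (2/9, 1/3, 4/9), H(X) = 0.4607 dits
P(Y) = (1/2, 1/2), H(Y) = 0.3010 dits

Joint entropy: H(X,Y) = 0.7618 dits

I(X;Y) = 0.4607 + 0.3010 - 0.7618 = 0.0000 dits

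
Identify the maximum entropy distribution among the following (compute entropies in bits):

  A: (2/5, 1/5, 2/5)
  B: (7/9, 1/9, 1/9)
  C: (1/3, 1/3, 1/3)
C

For a discrete distribution over n outcomes, entropy is maximized by the uniform distribution.

Computing entropies:
H(A) = 1.5219 bits
H(B) = 0.9864 bits
H(C) = 1.5850 bits

The uniform distribution (where all probabilities equal 1/3) achieves the maximum entropy of log_2(3) = 1.5850 bits.

Distribution C has the highest entropy.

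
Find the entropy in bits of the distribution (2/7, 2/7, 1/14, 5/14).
1.8352 bits

Shannon entropy is H(X) = -Σ p(x) log p(x).

For P = (2/7, 2/7, 1/14, 5/14):
H = -2/7 × log_2(2/7) -2/7 × log_2(2/7) -1/14 × log_2(1/14) -5/14 × log_2(5/14)
H = 1.8352 bits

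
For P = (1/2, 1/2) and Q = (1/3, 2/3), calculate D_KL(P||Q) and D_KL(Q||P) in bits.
D_KL(P||Q) = 0.0850, D_KL(Q||P) = 0.0817

KL divergence is not symmetric: D_KL(P||Q) ≠ D_KL(Q||P) in general.

D_KL(P||Q) = 0.0850 bits
D_KL(Q||P) = 0.0817 bits

No, they are not equal!

This asymmetry is why KL divergence is not a true distance metric.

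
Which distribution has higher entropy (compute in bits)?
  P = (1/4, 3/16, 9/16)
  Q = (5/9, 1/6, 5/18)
P

Computing entropies in bits:
H(P) = 1.4197
H(Q) = 1.4153

Distribution P has higher entropy.

Intuition: The distribution closer to uniform (more spread out) has higher entropy.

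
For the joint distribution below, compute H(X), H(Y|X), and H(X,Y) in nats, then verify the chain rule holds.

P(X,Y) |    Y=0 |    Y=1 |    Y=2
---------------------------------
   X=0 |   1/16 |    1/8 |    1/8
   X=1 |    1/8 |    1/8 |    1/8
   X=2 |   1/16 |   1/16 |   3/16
H(X,Y) = 2.1334, H(X) = 1.0948, H(Y|X) = 1.0386 (all in nats)

Chain rule: H(X,Y) = H(X) + H(Y|X)

Left side — joint entropy directly:
H(X,Y) = -Σ p(x,y) log p(x,y) = 2.1334 nats

Right side — compute H(Y|X) from the conditional distributions:
P(X) = (5/16, 3/8, 5/16), so H(X) = 1.0948 nats
H(Y|X) = Σ_x P(X=x) · H(Y|X=x):
  P(Y|X=0) = (1/5, 2/5, 2/5), H(Y|X=0) = 1.0549, weight P(X=0) = 5/16
  P(Y|X=1) = (1/3, 1/3, 1/3), H(Y|X=1) = 1.0986, weight P(X=1) = 3/8
  P(Y|X=2) = (1/5, 1/5, 3/5), H(Y|X=2) = 0.9503, weight P(X=2) = 5/16
H(Y|X) = 1.0386 nats

H(X) + H(Y|X) = 1.0948 + 1.0386 = 2.1334 nats

Both sides equal 2.1334 nats. ✓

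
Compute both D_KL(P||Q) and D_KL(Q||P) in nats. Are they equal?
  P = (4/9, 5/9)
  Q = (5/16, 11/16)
D_KL(P||Q) = 0.0382, D_KL(Q||P) = 0.0364

KL divergence is not symmetric: D_KL(P||Q) ≠ D_KL(Q||P) in general.

D_KL(P||Q) = 0.0382 nats
D_KL(Q||P) = 0.0364 nats

No, they are not equal!

This asymmetry is why KL divergence is not a true distance metric.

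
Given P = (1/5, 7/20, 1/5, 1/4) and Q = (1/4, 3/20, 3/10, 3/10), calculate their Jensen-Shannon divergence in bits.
0.0406 bits

Jensen-Shannon divergence is:
JSD(P||Q) = 0.5 × D_KL(P||M) + 0.5 × D_KL(Q||M)
where M = 0.5 × (P + Q) is the mixture distribution.

M = 0.5 × (1/5, 7/20, 1/5, 1/4) + 0.5 × (1/4, 3/20, 3/10, 3/10) = (9/40, 1/4, 1/4, 11/40)

D_KL(P||M) = 0.0372 bits
D_KL(Q||M) = 0.0440 bits

JSD(P||Q) = 0.5 × 0.0372 + 0.5 × 0.0440 = 0.0406 bits

Unlike KL divergence, JSD is symmetric and bounded: 0 ≤ JSD ≤ log(2).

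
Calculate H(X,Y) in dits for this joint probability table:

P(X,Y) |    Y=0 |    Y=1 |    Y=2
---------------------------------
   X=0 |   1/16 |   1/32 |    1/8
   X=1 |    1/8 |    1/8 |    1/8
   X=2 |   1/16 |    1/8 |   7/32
0.9064 dits

Joint entropy is H(X,Y) = -Σ_{x,y} p(x,y) log p(x,y).

Summing over all non-zero entries:
H(X,Y) = -[1/16·log_10(1/16) + 1/32·log_10(1/32) + 1/8·log_10(1/8) + 1/8·log_10(1/8) + 1/8·log_10(1/8) + 1/8·log_10(1/8) + 1/16·log_10(1/16) + 1/8·log_10(1/8) + 7/32·log_10(7/32)]
H(X,Y) = 0.9064 dits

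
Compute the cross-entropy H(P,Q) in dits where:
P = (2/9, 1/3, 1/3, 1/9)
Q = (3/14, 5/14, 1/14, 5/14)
0.7294 dits

Cross-entropy: H(P,Q) = -Σ p(x) log q(x)

Alternatively: H(P,Q) = H(P) + D_KL(P||Q)
H(P) = 0.5693 dits
D_KL(P||Q) = 0.1602 dits

H(P,Q) = 0.5693 + 0.1602 = 0.7294 dits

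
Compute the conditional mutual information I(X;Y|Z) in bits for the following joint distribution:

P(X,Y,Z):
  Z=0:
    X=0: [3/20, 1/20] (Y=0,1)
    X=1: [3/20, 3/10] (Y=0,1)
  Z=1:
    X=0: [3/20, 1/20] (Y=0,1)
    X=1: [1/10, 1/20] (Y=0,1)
0.0738 bits

Conditional mutual information: I(X;Y|Z) = H(X|Z) + H(Y|Z) - H(X,Y|Z)

H(Z) = 0.9341
H(X,Z) = 1.8577 → H(X|Z) = 0.9236
H(Y,Z) = 1.8834 → H(Y|Z) = 0.9493
H(X,Y,Z) = 2.7332 → H(X,Y|Z) = 1.7991

I(X;Y|Z) = 0.9236 + 0.9493 - 1.7991 = 0.0738 bits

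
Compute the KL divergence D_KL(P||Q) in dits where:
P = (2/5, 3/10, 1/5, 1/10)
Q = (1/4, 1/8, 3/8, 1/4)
0.1013 dits

KL divergence: D_KL(P||Q) = Σ p(x) log(p(x)/q(x))

Computing term by term:
  x=0: 2/5 × log_10[(2/5)/(1/4)] = 2/5 × 0.2041 = 0.0816
  x=1: 3/10 × log_10[(3/10)/(1/8)] = 3/10 × 0.3802 = 0.1141
  x=2: 1/5 × log_10[(1/5)/(3/8)] = 1/5 × -0.2730 = -0.0546
  x=3: 1/10 × log_10[(1/10)/(1/4)] = 1/10 × -0.3979 = -0.0398

D_KL(P||Q) = 0.1013 dits

Note: KL divergence is always non-negative and equals 0 iff P = Q.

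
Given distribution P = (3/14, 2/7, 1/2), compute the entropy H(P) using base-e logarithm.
1.0346 nats

Shannon entropy is H(X) = -Σ p(x) log p(x).

For P = (3/14, 2/7, 1/2):
H = -3/14 × log_e(3/14) -2/7 × log_e(2/7) -1/2 × log_e(1/2)
H = 1.0346 nats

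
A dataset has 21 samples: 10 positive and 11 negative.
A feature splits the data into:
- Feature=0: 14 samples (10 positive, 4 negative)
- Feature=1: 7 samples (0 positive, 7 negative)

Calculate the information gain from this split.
0.4229 bits

Information Gain = H(Y) - H(Y|Feature)

Before split:
P(positive) = 10/21 = 0.4762
H(Y) = 0.9984 bits

After split:
Feature=0: H = 0.8631 bits (weight = 14/21)
Feature=1: H = 0.0000 bits (weight = 7/21)
H(Y|Feature) = (14/21)×0.8631 + (7/21)×0.0000 = 0.5754 bits

Information Gain = 0.9984 - 0.5754 = 0.4229 bits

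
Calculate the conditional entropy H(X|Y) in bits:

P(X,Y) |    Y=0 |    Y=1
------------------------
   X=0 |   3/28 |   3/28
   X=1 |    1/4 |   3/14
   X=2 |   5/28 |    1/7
1.5153 bits

Using the chain rule: H(X|Y) = H(X,Y) - H(Y)

First, compute H(X,Y) = 2.5116 bits

Marginal P(Y) = (15/28, 13/28)
H(Y) = 0.9963 bits

H(X|Y) = H(X,Y) - H(Y) = 2.5116 - 0.9963 = 1.5153 bits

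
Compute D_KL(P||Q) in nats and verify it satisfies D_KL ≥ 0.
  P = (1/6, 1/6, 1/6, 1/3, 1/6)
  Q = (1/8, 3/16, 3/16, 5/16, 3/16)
0.0106 nats

KL divergence satisfies the Gibbs inequality: D_KL(P||Q) ≥ 0 for all distributions P, Q.

D_KL(P||Q) = Σ p(x) log(p(x)/q(x))
Term by term:
  x=0: 1/6 × log_e[(1/6)/(1/8)] = 0.0479
  x=1: 1/6 × log_e[(1/6)/(3/16)] = -0.0196
  x=2: 1/6 × log_e[(1/6)/(3/16)] = -0.0196
  x=3: 1/3 × log_e[(1/3)/(5/16)] = 0.0215
  x=4: 1/6 × log_e[(1/6)/(3/16)] = -0.0196
D_KL(P||Q) = 0.0106 nats

D_KL(P||Q) = 0.0106 ≥ 0 ✓

This non-negativity is a fundamental property: relative entropy cannot be negative because it measures how different Q is from P.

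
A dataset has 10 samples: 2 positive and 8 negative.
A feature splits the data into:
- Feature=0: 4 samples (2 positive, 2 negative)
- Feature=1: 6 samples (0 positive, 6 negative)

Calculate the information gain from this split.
0.3219 bits

Information Gain = H(Y) - H(Y|Feature)

Before split:
P(positive) = 2/10 = 0.2000
H(Y) = 0.7219 bits

After split:
Feature=0: H = 1.0000 bits (weight = 4/10)
Feature=1: H = 0.0000 bits (weight = 6/10)
H(Y|Feature) = (4/10)×1.0000 + (6/10)×0.0000 = 0.4000 bits

Information Gain = 0.7219 - 0.4000 = 0.3219 bits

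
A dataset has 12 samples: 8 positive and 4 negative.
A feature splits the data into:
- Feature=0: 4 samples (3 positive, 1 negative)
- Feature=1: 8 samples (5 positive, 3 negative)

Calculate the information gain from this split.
0.0116 bits

Information Gain = H(Y) - H(Y|Feature)

Before split:
P(positive) = 8/12 = 0.6667
H(Y) = 0.9183 bits

After split:
Feature=0: H = 0.8113 bits (weight = 4/12)
Feature=1: H = 0.9544 bits (weight = 8/12)
H(Y|Feature) = (4/12)×0.8113 + (8/12)×0.9544 = 0.9067 bits

Information Gain = 0.9183 - 0.9067 = 0.0116 bits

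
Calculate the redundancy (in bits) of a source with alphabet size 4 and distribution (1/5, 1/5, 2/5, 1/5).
0.0781 bits

Redundancy measures how far a source is from maximum entropy:
R = H_max - H(X)

Maximum entropy for 4 symbols: H_max = log_2(4) = 2.0000 bits
Actual entropy: H(X) = 1.9219 bits
Redundancy: R = 2.0000 - 1.9219 = 0.0781 bits

This redundancy represents potential for compression: the source could be compressed by 0.0781 bits per symbol.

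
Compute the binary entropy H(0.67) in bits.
0.9149 bits

The binary entropy function is:
H(p) = -p log(p) - (1-p) log(1-p)

H(0.67) = -0.67 × log_2(0.67) - 0.33 × log_2(0.33)
H(0.67) = 0.9149 bits

Note: Binary entropy is maximized at p=0.5 (H=1 bit) and minimized at p=0 or p=1 (H=0).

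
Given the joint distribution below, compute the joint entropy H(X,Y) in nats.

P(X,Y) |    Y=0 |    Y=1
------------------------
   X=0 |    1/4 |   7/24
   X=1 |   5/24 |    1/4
1.3793 nats

Joint entropy is H(X,Y) = -Σ_{x,y} p(x,y) log p(x,y).

Summing over all non-zero entries:
H(X,Y) = -[1/4·log_e(1/4) + 7/24·log_e(7/24) + 5/24·log_e(5/24) + 1/4·log_e(1/4)]
H(X,Y) = 1.3793 nats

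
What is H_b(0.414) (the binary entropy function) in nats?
0.6783 nats

The binary entropy function is:
H(p) = -p log(p) - (1-p) log(1-p)

H(0.414) = -0.414 × log_e(0.414) - 0.586 × log_e(0.586)
H(0.414) = 0.6783 nats

Note: Binary entropy is maximized at p=0.5 (H=1 bit) and minimized at p=0 or p=1 (H=0).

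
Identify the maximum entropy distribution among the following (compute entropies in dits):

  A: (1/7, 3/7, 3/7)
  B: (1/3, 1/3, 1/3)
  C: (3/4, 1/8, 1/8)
B

For a discrete distribution over n outcomes, entropy is maximized by the uniform distribution.

Computing entropies:
H(A) = 0.4361 dits
H(B) = 0.4771 dits
H(C) = 0.3195 dits

The uniform distribution (where all probabilities equal 1/3) achieves the maximum entropy of log_10(3) = 0.4771 dits.

Distribution B has the highest entropy.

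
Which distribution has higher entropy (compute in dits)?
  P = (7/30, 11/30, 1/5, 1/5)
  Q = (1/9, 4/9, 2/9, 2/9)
P

Computing entropies in dits:
H(P) = 0.5868
H(Q) = 0.5529

Distribution P has higher entropy.

Intuition: The distribution closer to uniform (more spread out) has higher entropy.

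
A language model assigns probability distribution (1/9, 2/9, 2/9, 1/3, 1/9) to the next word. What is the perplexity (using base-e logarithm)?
4.5858

Perplexity is e^H (or exp(H) for natural log).

First, H = -Σ p log p = 1.5230 nats
Perplexity = e^1.5230 = 4.5858

Interpretation: The model's uncertainty is equivalent to choosing uniformly among 4.6 options.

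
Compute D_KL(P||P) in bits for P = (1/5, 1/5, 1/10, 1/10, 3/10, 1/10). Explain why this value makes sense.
0.0000 bits

KL divergence satisfies the Gibbs inequality: D_KL(P||Q) ≥ 0 for all distributions P, Q.

D_KL(P||Q) = Σ p(x) log(p(x)/q(x))
Each term is p(x) × log_2(p(x)/p(x)) = p(x) × log_2(1) = 0, so the sum is 0.
D_KL(P||Q) = 0.0000 bits

When P = Q, the KL divergence is exactly 0, as there is no 'divergence' between identical distributions.

This non-negativity is a fundamental property: relative entropy cannot be negative because it measures how different Q is from P.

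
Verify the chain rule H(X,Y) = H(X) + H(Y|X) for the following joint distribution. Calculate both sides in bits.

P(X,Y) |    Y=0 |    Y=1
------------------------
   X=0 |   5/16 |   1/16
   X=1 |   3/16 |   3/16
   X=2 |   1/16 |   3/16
H(X,Y) = 2.3829, H(X) = 1.5613, H(Y|X) = 0.8216 (all in bits)

Chain rule: H(X,Y) = H(X) + H(Y|X)

Left side — joint entropy directly:
H(X,Y) = -Σ p(x,y) log p(x,y) = 2.3829 bits

Right side — compute H(Y|X) from the conditional distributions:
P(X) = (3/8, 3/8, 1/4), so H(X) = 1.5613 bits
H(Y|X) = Σ_x P(X=x) · H(Y|X=x):
  P(Y|X=0) = (5/6, 1/6), H(Y|X=0) = 0.6500, weight P(X=0) = 3/8
  P(Y|X=1) = (1/2, 1/2), H(Y|X=1) = 1.0000, weight P(X=1) = 3/8
  P(Y|X=2) = (1/4, 3/4), H(Y|X=2) = 0.8113, weight P(X=2) = 1/4
H(Y|X) = 0.8216 bits

H(X) + H(Y|X) = 1.5613 + 0.8216 = 2.3829 bits

Both sides equal 2.3829 bits. ✓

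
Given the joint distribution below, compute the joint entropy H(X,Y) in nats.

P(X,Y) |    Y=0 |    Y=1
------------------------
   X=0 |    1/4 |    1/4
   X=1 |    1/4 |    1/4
1.3863 nats

Joint entropy is H(X,Y) = -Σ_{x,y} p(x,y) log p(x,y).

Summing over all non-zero entries:
H(X,Y) = -[1/4·log_e(1/4) + 1/4·log_e(1/4) + 1/4·log_e(1/4) + 1/4·log_e(1/4)]
H(X,Y) = 1.3863 nats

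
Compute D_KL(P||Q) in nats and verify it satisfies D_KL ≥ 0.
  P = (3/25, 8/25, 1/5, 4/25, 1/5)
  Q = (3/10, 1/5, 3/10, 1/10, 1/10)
0.1732 nats

KL divergence satisfies the Gibbs inequality: D_KL(P||Q) ≥ 0 for all distributions P, Q.

D_KL(P||Q) = Σ p(x) log(p(x)/q(x))
Term by term:
  x=0: 3/25 × log_e[(3/25)/(3/10)] = -0.1100
  x=1: 8/25 × log_e[(8/25)/(1/5)] = 0.1504
  x=2: 1/5 × log_e[(1/5)/(3/10)] = -0.0811
  x=3: 4/25 × log_e[(4/25)/(1/10)] = 0.0752
  x=4: 1/5 × log_e[(1/5)/(1/10)] = 0.1386
D_KL(P||Q) = 0.1732 nats

D_KL(P||Q) = 0.1732 ≥ 0 ✓

This non-negativity is a fundamental property: relative entropy cannot be negative because it measures how different Q is from P.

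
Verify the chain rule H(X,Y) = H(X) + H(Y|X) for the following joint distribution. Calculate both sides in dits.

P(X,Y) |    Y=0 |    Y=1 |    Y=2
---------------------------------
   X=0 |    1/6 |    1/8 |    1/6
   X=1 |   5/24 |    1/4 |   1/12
H(X,Y) = 0.7546, H(X) = 0.2995, H(Y|X) = 0.4551 (all in dits)

Chain rule: H(X,Y) = H(X) + H(Y|X)

Left side — joint entropy directly:
H(X,Y) = -Σ p(x,y) log p(x,y) = 0.7546 dits

Right side — compute H(Y|X) from the conditional distributions:
P(X) = (11/24, 13/24), so H(X) = 0.2995 dits
H(Y|X) = Σ_x P(X=x) · H(Y|X=x):
  P(Y|X=0) = (4/11, 3/11, 4/11), H(Y|X=0) = 0.4734, weight P(X=0) = 11/24
  P(Y|X=1) = (5/13, 6/13, 2/13), H(Y|X=1) = 0.4396, weight P(X=1) = 13/24
H(Y|X) = 0.4551 dits

H(X) + H(Y|X) = 0.2995 + 0.4551 = 0.7546 dits

Both sides equal 0.7546 dits. ✓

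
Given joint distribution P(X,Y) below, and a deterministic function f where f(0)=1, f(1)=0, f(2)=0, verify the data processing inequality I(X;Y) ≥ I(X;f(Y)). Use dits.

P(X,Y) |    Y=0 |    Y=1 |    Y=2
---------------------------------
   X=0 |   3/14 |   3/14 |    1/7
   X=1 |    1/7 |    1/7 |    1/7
I(X;Y) = 0.0018, I(X;f(Y)) = 0.0004, inequality holds: 0.0018 ≥ 0.0004

Data Processing Inequality: For any Markov chain X → Y → Z, we have I(X;Y) ≥ I(X;Z).

Here Z = f(Y) is a deterministic function of Y, forming X → Y → Z.

Original I(X;Y) = 0.0018 dits

After applying f:
P(X,Z) where Z=f(Y):
- P(X,Z=0) = P(X,Y=1) + P(X,Y=2)
- P(X,Z=1) = P(X,Y=0)

I(X;Z) = I(X;f(Y)) = 0.0004 dits

Verification: 0.0018 ≥ 0.0004 ✓

Information cannot be created by processing; the function f can only lose information about X.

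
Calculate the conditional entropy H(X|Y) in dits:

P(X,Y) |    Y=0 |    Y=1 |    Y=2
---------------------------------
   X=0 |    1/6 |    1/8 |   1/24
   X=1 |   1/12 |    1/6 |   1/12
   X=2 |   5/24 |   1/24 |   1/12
0.4428 dits

Using the chain rule: H(X|Y) = H(X,Y) - H(Y)

First, compute H(X,Y) = 0.8990 dits

Marginal P(Y) = (11/24, 1/3, 5/24)
H(Y) = 0.4563 dits

H(X|Y) = H(X,Y) - H(Y) = 0.8990 - 0.4563 = 0.4428 dits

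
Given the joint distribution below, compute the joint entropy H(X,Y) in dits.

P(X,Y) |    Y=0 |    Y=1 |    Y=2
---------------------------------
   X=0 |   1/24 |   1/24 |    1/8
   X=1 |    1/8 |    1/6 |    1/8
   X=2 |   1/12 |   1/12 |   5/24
0.9052 dits

Joint entropy is H(X,Y) = -Σ_{x,y} p(x,y) log p(x,y).

Summing over all non-zero entries:
H(X,Y) = -[1/24·log_10(1/24) + 1/24·log_10(1/24) + 1/8·log_10(1/8) + 1/8·log_10(1/8) + 1/6·log_10(1/6) + 1/8·log_10(1/8) + 1/12·log_10(1/12) + 1/12·log_10(1/12) + 5/24·log_10(5/24)]
H(X,Y) = 0.9052 dits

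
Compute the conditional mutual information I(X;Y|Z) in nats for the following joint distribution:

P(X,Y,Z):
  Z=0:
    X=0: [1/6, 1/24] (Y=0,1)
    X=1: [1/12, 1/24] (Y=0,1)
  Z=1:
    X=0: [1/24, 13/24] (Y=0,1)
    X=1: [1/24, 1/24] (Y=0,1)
0.0469 nats

Conditional mutual information: I(X;Y|Z) = H(X|Z) + H(Y|Z) - H(X,Y|Z)

H(Z) = 0.6365
H(X,Z) = 1.1082 → H(X|Z) = 0.4717
H(Y,Z) = 1.0751 → H(Y|Z) = 0.4386
H(X,Y,Z) = 1.4999 → H(X,Y|Z) = 0.8634

I(X;Y|Z) = 0.4717 + 0.4386 - 0.8634 = 0.0469 nats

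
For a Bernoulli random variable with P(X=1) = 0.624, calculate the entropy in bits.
0.9552 bits

The binary entropy function is:
H(p) = -p log(p) - (1-p) log(1-p)

H(0.624) = -0.624 × log_2(0.624) - 0.376 × log_2(0.376)
H(0.624) = 0.9552 bits

Note: Binary entropy is maximized at p=0.5 (H=1 bit) and minimized at p=0 or p=1 (H=0).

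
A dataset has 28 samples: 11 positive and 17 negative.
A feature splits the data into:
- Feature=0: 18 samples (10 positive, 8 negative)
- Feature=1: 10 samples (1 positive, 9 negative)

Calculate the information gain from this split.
0.1620 bits

Information Gain = H(Y) - H(Y|Feature)

Before split:
P(positive) = 11/28 = 0.3929
H(Y) = 0.9666 bits

After split:
Feature=0: H = 0.9911 bits (weight = 18/28)
Feature=1: H = 0.4690 bits (weight = 10/28)
H(Y|Feature) = (18/28)×0.9911 + (10/28)×0.4690 = 0.8046 bits

Information Gain = 0.9666 - 0.8046 = 0.1620 bits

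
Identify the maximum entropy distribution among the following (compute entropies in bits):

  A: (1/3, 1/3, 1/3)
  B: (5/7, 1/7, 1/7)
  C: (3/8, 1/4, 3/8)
A

For a discrete distribution over n outcomes, entropy is maximized by the uniform distribution.

Computing entropies:
H(A) = 1.5850 bits
H(B) = 1.1488 bits
H(C) = 1.5613 bits

The uniform distribution (where all probabilities equal 1/3) achieves the maximum entropy of log_2(3) = 1.5850 bits.

Distribution A has the highest entropy.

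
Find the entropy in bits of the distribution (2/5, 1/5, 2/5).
1.5219 bits

Shannon entropy is H(X) = -Σ p(x) log p(x).

For P = (2/5, 1/5, 2/5):
H = -2/5 × log_2(2/5) -1/5 × log_2(1/5) -2/5 × log_2(2/5)
H = 1.5219 bits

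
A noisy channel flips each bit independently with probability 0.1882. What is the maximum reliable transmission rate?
0.3023 bits

For a binary symmetric channel (BSC) with error probability p:
Capacity C = 1 - H(p) bits per symbol

where H(p) = -p log₂(p) - (1-p) log₂(1-p) is the binary entropy function.

H(0.1882) = 0.6977 bits
C = 1 - 0.6977 = 0.3023 bits per symbol

This means we can reliably transmit up to 0.3023 bits of information per channel use.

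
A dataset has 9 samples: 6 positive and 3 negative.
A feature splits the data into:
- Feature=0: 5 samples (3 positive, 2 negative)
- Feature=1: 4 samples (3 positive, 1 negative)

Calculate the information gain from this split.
0.0183 bits

Information Gain = H(Y) - H(Y|Feature)

Before split:
P(positive) = 6/9 = 0.6667
H(Y) = 0.9183 bits

After split:
Feature=0: H = 0.9710 bits (weight = 5/9)
Feature=1: H = 0.8113 bits (weight = 4/9)
H(Y|Feature) = (5/9)×0.9710 + (4/9)×0.8113 = 0.9000 bits

Information Gain = 0.9183 - 0.9000 = 0.0183 bits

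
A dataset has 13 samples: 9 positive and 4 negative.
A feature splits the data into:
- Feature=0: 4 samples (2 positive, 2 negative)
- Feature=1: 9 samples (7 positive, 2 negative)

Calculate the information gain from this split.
0.0537 bits

Information Gain = H(Y) - H(Y|Feature)

Before split:
P(positive) = 9/13 = 0.6923
H(Y) = 0.8905 bits

After split:
Feature=0: H = 1.0000 bits (weight = 4/13)
Feature=1: H = 0.7642 bits (weight = 9/13)
H(Y|Feature) = (4/13)×1.0000 + (9/13)×0.7642 = 0.8368 bits

Information Gain = 0.8905 - 0.8368 = 0.0537 bits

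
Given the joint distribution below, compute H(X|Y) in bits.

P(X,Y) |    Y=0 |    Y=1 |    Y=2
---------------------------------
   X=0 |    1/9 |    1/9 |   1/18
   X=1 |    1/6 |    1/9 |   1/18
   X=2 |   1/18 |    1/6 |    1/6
1.4726 bits

Using the chain rule: H(X|Y) = H(X,Y) - H(Y)

First, compute H(X,Y) = 3.0441 bits

Marginal P(Y) = (1/3, 7/18, 5/18)
H(Y) = 1.5715 bits

H(X|Y) = H(X,Y) - H(Y) = 3.0441 - 1.5715 = 1.4726 bits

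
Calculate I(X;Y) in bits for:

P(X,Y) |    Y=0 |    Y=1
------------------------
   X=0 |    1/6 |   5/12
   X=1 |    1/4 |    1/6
0.0718 bits

Mutual information: I(X;Y) = H(X) + H(Y) - H(X,Y)

Marginals:
P(X) = (7/12, 5/12), H(X) = 0.9799 bits
P(Y) = (5/12, 7/12), H(Y) = 0.9799 bits

Joint entropy: H(X,Y) = 1.8879 bits

I(X;Y) = 0.9799 + 0.9799 - 1.8879 = 0.0718 bits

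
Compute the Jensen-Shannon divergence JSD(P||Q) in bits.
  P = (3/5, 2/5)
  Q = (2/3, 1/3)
0.0035 bits

Jensen-Shannon divergence is:
JSD(P||Q) = 0.5 × D_KL(P||M) + 0.5 × D_KL(Q||M)
where M = 0.5 × (P + Q) is the mixture distribution.

M = 0.5 × (3/5, 2/5) + 0.5 × (2/3, 1/3) = (19/30, 11/30)

D_KL(P||M) = 0.0034 bits
D_KL(Q||M) = 0.0035 bits

JSD(P||Q) = 0.5 × 0.0034 + 0.5 × 0.0035 = 0.0035 bits

Unlike KL divergence, JSD is symmetric and bounded: 0 ≤ JSD ≤ log(2).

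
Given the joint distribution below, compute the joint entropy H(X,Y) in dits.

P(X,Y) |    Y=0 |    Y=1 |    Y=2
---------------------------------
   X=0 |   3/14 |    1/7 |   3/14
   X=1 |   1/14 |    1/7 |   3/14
0.7534 dits

Joint entropy is H(X,Y) = -Σ_{x,y} p(x,y) log p(x,y).

Summing over all non-zero entries:
H(X,Y) = -[3/14·log_10(3/14) + 1/7·log_10(1/7) + 3/14·log_10(3/14) + 1/14·log_10(1/14) + 1/7·log_10(1/7) + 3/14·log_10(3/14)]
H(X,Y) = 0.7534 dits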